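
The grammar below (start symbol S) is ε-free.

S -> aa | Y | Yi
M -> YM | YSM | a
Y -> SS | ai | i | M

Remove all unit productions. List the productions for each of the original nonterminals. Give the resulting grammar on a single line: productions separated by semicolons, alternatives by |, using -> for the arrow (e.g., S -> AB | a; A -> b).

S -> a | i | SS | YM | Yi | aa | ai | YSM; M -> a | YM | YSM; Y -> a | i | SS | YM | ai | YSM

Unit productions: S->Y, Y->M.
Unit pairs (A ⇒* B via units): (S,M), (S,Y), (Y,M).
S: inherits non-unit rules of {M, S, Y} → SS | YM | YSM | Yi | a | aa | ai | i.
M: inherits non-unit rules of {M} → YM | YSM | a.
Y: inherits non-unit rules of {M, Y} → SS | YM | YSM | a | ai | i.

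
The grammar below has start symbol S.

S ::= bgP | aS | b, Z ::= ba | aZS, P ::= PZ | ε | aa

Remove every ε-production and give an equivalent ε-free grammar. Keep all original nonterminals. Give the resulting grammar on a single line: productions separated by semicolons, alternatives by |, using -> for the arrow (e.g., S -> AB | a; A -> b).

Nullable set: {P}.
S -> bgP: P nullable, giving bg | bgP.
Drop P -> ε.
P -> PZ: P nullable, giving PZ | Z.
Unchanged (no nullable symbols): S -> aS; S -> b; P -> aa; Z -> aZS; Z -> ba.

S -> b | aS | bg | bgP; P -> Z | PZ | aa; Z -> ba | aZS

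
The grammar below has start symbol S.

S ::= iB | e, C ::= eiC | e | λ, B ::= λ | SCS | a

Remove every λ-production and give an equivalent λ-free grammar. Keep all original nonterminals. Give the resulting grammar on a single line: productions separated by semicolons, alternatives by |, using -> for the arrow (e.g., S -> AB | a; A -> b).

Nullable set: {B, C}.
S -> iB: B nullable, giving i | iB.
Drop B -> λ.
B -> SCS: C nullable, giving SCS | SS.
Drop C -> λ.
C -> eiC: C nullable, giving ei | eiC.
Unchanged (no nullable symbols): S -> e; B -> a; C -> e.

S -> e | i | iB; B -> a | SS | SCS; C -> e | ei | eiC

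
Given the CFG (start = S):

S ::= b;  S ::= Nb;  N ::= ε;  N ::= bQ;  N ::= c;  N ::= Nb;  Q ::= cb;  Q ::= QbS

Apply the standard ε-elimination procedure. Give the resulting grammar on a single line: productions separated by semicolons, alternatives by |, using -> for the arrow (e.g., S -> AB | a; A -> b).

S -> b | Nb; N -> b | c | Nb | bQ; Q -> cb | QbS

Nullable set: {N}.
S -> Nb: N nullable, giving Nb | b.
Drop N -> ε.
N -> Nb: N nullable, giving Nb | b.
Unchanged (no nullable symbols): S -> b; N -> bQ; N -> c; Q -> QbS; Q -> cb.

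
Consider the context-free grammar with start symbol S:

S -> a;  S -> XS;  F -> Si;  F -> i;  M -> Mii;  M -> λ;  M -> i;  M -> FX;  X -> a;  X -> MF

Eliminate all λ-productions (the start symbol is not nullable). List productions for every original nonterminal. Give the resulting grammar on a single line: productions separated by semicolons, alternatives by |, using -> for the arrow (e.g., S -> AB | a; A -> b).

Nullable set: {M}.
Drop M -> λ.
M -> Mii: M nullable, giving Mii | ii.
X -> MF: M nullable, giving F | MF.
Unchanged (no nullable symbols): S -> XS; S -> a; F -> Si; F -> i; M -> FX; M -> i; X -> a.

S -> a | XS; F -> i | Si; M -> i | FX | ii | Mii; X -> F | a | MF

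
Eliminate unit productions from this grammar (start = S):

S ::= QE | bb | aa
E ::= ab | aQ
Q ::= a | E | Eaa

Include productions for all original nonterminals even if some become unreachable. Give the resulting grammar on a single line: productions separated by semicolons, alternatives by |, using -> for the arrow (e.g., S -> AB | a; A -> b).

Unit productions: Q->E.
Unit pairs (A ⇒* B via units): (Q,E).
S: inherits non-unit rules of {S} → QE | aa | bb.
E: inherits non-unit rules of {E} → aQ | ab.
Q: inherits non-unit rules of {E, Q} → Eaa | a | aQ | ab.

S -> QE | aa | bb; E -> aQ | ab; Q -> a | aQ | ab | Eaa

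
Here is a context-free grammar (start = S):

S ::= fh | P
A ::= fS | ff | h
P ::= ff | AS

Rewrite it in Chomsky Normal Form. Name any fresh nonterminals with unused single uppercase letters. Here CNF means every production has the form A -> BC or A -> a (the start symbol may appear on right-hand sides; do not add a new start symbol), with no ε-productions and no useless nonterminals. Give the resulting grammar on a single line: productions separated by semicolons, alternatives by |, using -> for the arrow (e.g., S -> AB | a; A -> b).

No ε-productions.
After unit-elimination: S -> AS | ff | fh; A -> h | fS | ff; P -> AS | ff.
TERM: introduce B -> f, C -> h and substitute in every rule of length ≥2.
Drop unreachable/unproductive: P.

S -> AS | BB | BC; A -> h | BB | BS; B -> f; C -> h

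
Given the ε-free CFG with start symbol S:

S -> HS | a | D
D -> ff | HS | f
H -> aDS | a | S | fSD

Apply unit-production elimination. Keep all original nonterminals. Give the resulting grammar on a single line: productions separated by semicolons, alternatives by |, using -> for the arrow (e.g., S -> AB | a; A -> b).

Unit productions: H->S, S->D.
Unit pairs (A ⇒* B via units): (H,D), (H,S), (S,D).
S: inherits non-unit rules of {D, S} → HS | a | f | ff.
D: inherits non-unit rules of {D} → HS | f | ff.
H: inherits non-unit rules of {D, H, S} → HS | a | aDS | f | fSD | ff.

S -> a | f | HS | ff; D -> f | HS | ff; H -> a | f | HS | ff | aDS | fSD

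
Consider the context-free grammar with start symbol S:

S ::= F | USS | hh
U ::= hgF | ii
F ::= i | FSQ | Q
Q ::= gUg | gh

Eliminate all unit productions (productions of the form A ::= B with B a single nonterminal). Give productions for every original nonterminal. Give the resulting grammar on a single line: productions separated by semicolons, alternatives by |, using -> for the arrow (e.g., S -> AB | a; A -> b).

Unit productions: F->Q, S->F.
Unit pairs (A ⇒* B via units): (F,Q), (S,F), (S,Q).
S: inherits non-unit rules of {F, Q, S} → FSQ | USS | gUg | gh | hh | i.
F: inherits non-unit rules of {F, Q} → FSQ | gUg | gh | i.
Q: inherits non-unit rules of {Q} → gUg | gh.
U: inherits non-unit rules of {U} → hgF | ii.

S -> i | gh | hh | FSQ | USS | gUg; F -> i | gh | FSQ | gUg; Q -> gh | gUg; U -> ii | hgF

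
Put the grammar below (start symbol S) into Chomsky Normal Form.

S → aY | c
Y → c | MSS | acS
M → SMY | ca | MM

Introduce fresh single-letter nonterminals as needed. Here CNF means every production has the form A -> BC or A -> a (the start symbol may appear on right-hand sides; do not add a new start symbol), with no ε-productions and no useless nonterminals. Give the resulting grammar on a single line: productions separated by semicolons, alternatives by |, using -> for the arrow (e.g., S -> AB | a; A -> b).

No ε-productions.
No unit productions to eliminate.
TERM: introduce B -> a, A -> c and substitute in every rule of length ≥2.
BIN: M -> SMY becomes M -> SC, C -> MY; Y -> BAS becomes Y -> BD, D -> AS; Y -> MSS becomes Y -> ME, E -> SS.

S -> c | BY; A -> c; B -> a; C -> MY; D -> AS; E -> SS; M -> AB | MM | SC; Y -> c | BD | ME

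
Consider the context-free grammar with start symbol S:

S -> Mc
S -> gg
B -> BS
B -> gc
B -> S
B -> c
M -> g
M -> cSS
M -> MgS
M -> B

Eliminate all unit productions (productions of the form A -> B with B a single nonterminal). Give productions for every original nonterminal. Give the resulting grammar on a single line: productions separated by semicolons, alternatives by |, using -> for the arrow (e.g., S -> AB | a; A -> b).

S -> Mc | gg; B -> c | BS | Mc | gc | gg; M -> c | g | BS | Mc | gc | gg | MgS | cSS

Unit productions: B->S, M->B.
Unit pairs (A ⇒* B via units): (B,S), (M,B), (M,S).
S: inherits non-unit rules of {S} → Mc | gg.
B: inherits non-unit rules of {B, S} → BS | Mc | c | gc | gg.
M: inherits non-unit rules of {B, M, S} → BS | Mc | MgS | c | cSS | g | gc | gg.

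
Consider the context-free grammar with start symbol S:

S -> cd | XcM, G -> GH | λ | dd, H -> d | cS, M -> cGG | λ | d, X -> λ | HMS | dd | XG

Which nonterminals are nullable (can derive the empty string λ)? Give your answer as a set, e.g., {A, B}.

Directly nullable (have an ε-rule): {G, M, X}.
Not nullable: H, S — each has a terminal in every rule's right-hand side or depends on a non-nullable symbol.

{G, M, X}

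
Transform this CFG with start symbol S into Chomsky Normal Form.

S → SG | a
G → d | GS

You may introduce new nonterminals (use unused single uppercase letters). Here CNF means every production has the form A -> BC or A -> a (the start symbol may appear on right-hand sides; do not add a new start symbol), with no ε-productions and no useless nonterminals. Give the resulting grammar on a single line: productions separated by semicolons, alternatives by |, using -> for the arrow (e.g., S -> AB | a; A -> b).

No ε-productions.
No unit productions to eliminate.

S -> a | SG; G -> d | GS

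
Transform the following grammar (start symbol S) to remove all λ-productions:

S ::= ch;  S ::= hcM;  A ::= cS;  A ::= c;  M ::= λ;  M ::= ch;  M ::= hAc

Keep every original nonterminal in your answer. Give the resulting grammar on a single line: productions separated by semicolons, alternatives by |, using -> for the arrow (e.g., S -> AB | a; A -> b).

Nullable set: {M}.
S -> hcM: M nullable, giving hc | hcM.
Drop M -> λ.
Unchanged (no nullable symbols): S -> ch; A -> c; A -> cS; M -> ch; M -> hAc.

S -> ch | hc | hcM; A -> c | cS; M -> ch | hAc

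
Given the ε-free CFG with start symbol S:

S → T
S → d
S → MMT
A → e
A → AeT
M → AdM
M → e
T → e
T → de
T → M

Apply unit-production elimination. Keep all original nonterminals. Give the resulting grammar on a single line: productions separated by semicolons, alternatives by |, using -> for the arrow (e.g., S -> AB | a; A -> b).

Unit productions: S->T, T->M.
Unit pairs (A ⇒* B via units): (S,M), (S,T), (T,M).
S: inherits non-unit rules of {M, S, T} → AdM | MMT | d | de | e.
A: inherits non-unit rules of {A} → AeT | e.
M: inherits non-unit rules of {M} → AdM | e.
T: inherits non-unit rules of {M, T} → AdM | de | e.

S -> d | e | de | AdM | MMT; A -> e | AeT; M -> e | AdM; T -> e | de | AdM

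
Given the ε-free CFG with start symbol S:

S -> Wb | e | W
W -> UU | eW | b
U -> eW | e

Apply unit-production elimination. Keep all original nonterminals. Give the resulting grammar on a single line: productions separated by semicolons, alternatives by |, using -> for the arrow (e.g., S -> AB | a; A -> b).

Unit productions: S->W.
Unit pairs (A ⇒* B via units): (S,W).
S: inherits non-unit rules of {S, W} → UU | Wb | b | e | eW.
U: inherits non-unit rules of {U} → e | eW.
W: inherits non-unit rules of {W} → UU | b | eW.

S -> b | e | UU | Wb | eW; U -> e | eW; W -> b | UU | eW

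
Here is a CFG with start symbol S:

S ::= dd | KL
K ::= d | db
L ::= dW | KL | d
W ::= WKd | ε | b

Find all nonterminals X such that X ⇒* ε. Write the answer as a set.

Directly nullable (have an ε-rule): {W}.
Not nullable: K, L, S — each has a terminal in every rule's right-hand side or depends on a non-nullable symbol.

{W}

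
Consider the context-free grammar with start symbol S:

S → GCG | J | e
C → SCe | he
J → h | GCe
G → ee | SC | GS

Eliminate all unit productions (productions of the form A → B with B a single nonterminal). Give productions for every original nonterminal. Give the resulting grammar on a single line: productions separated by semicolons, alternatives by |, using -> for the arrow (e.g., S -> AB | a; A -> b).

Unit productions: S->J.
Unit pairs (A ⇒* B via units): (S,J).
S: inherits non-unit rules of {J, S} → GCG | GCe | e | h.
C: inherits non-unit rules of {C} → SCe | he.
G: inherits non-unit rules of {G} → GS | SC | ee.
J: inherits non-unit rules of {J} → GCe | h.

S -> e | h | GCG | GCe; C -> he | SCe; G -> GS | SC | ee; J -> h | GCe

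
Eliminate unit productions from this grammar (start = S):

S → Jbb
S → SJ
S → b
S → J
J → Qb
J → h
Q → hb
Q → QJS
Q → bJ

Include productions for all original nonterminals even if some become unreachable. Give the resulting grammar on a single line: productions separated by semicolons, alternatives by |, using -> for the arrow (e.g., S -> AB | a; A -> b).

Unit productions: S->J.
Unit pairs (A ⇒* B via units): (S,J).
S: inherits non-unit rules of {J, S} → Jbb | Qb | SJ | b | h.
J: inherits non-unit rules of {J} → Qb | h.
Q: inherits non-unit rules of {Q} → QJS | bJ | hb.

S -> b | h | Qb | SJ | Jbb; J -> h | Qb; Q -> bJ | hb | QJS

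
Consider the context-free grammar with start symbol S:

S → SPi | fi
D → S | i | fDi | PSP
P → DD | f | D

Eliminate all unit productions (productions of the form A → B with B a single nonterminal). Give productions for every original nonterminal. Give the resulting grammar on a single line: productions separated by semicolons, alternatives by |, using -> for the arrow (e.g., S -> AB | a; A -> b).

Unit productions: D->S, P->D.
Unit pairs (A ⇒* B via units): (D,S), (P,D), (P,S).
S: inherits non-unit rules of {S} → SPi | fi.
D: inherits non-unit rules of {D, S} → PSP | SPi | fDi | fi | i.
P: inherits non-unit rules of {D, P, S} → DD | PSP | SPi | f | fDi | fi | i.

S -> fi | SPi; D -> i | fi | PSP | SPi | fDi; P -> f | i | DD | fi | PSP | SPi | fDi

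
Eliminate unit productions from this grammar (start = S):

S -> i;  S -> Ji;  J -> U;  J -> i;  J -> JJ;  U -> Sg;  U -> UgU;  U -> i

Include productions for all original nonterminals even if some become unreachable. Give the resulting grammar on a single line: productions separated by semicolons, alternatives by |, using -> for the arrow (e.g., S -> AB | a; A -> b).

S -> i | Ji; J -> i | JJ | Sg | UgU; U -> i | Sg | UgU

Unit productions: J->U.
Unit pairs (A ⇒* B via units): (J,U).
S: inherits non-unit rules of {S} → Ji | i.
J: inherits non-unit rules of {J, U} → JJ | Sg | UgU | i.
U: inherits non-unit rules of {U} → Sg | UgU | i.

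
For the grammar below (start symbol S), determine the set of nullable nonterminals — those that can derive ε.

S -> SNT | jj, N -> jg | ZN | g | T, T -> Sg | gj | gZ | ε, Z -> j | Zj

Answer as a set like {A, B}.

Directly nullable (have an ε-rule): {T}.
N is nullable via N -> T (every symbol on the right is already known nullable).
Not nullable: S, Z — each has a terminal in every rule's right-hand side or depends on a non-nullable symbol.

{N, T}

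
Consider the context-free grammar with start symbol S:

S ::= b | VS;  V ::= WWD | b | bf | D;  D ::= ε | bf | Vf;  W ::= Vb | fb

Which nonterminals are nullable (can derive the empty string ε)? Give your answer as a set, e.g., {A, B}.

Directly nullable (have an ε-rule): {D}.
V is nullable via V -> D (every symbol on the right is already known nullable).
Not nullable: S, W — each has a terminal in every rule's right-hand side or depends on a non-nullable symbol.

{D, V}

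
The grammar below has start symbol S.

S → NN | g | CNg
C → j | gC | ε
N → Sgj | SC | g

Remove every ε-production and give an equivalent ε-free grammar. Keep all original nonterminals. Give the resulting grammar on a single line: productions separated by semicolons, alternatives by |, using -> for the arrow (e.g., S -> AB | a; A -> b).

S -> g | NN | Ng | CNg; C -> g | j | gC; N -> S | g | SC | Sgj

Nullable set: {C}.
S -> CNg: C nullable, giving CNg | Ng.
Drop C -> ε.
C -> gC: C nullable, giving g | gC.
N -> SC: C nullable, giving S | SC.
Unchanged (no nullable symbols): S -> NN; S -> g; C -> j; N -> Sgj; N -> g.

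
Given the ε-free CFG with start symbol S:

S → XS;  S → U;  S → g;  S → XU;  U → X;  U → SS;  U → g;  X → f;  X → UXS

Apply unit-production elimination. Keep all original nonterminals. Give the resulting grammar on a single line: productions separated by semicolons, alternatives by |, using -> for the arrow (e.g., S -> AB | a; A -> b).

S -> f | g | SS | XS | XU | UXS; U -> f | g | SS | UXS; X -> f | UXS

Unit productions: S->U, U->X.
Unit pairs (A ⇒* B via units): (S,U), (S,X), (U,X).
S: inherits non-unit rules of {S, U, X} → SS | UXS | XS | XU | f | g.
U: inherits non-unit rules of {U, X} → SS | UXS | f | g.
X: inherits non-unit rules of {X} → UXS | f.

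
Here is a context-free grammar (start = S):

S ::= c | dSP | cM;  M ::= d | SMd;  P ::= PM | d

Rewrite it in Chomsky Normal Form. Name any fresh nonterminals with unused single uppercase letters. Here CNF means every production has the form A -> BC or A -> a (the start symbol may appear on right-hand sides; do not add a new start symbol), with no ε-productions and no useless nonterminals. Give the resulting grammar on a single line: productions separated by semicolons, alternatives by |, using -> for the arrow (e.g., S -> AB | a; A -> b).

No ε-productions.
No unit productions to eliminate.
TERM: introduce B -> c, A -> d and substitute in every rule of length ≥2.
BIN: M -> SMA becomes M -> SC, C -> MA; S -> ASP becomes S -> AD, D -> SP.

S -> c | AD | BM; A -> d; B -> c; C -> MA; D -> SP; M -> d | SC; P -> d | PM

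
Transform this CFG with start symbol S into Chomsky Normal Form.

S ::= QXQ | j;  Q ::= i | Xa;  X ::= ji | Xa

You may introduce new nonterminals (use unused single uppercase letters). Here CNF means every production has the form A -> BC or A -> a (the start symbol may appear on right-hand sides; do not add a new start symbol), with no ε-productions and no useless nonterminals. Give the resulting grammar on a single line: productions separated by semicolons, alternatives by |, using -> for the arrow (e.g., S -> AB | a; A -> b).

S -> j | QD; A -> a; B -> j; C -> i; D -> XQ; Q -> i | XA; X -> BC | XA

No ε-productions.
No unit productions to eliminate.
TERM: introduce A -> a, C -> i, B -> j and substitute in every rule of length ≥2.
BIN: S -> QXQ becomes S -> QD, D -> XQ.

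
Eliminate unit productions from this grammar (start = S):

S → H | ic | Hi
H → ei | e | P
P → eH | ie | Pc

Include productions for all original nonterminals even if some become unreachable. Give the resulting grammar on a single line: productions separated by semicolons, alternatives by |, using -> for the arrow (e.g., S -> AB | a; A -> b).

Unit productions: H->P, S->H.
Unit pairs (A ⇒* B via units): (H,P), (S,H), (S,P).
S: inherits non-unit rules of {H, P, S} → Hi | Pc | e | eH | ei | ic | ie.
H: inherits non-unit rules of {H, P} → Pc | e | eH | ei | ie.
P: inherits non-unit rules of {P} → Pc | eH | ie.

S -> e | Hi | Pc | eH | ei | ic | ie; H -> e | Pc | eH | ei | ie; P -> Pc | eH | ie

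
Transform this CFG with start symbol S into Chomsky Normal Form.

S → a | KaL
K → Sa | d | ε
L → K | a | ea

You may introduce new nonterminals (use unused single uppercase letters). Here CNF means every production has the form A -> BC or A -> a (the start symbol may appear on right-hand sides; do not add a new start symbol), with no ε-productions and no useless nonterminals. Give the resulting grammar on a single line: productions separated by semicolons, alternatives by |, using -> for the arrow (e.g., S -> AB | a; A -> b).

Nullable: {K, L}; after ε-elimination: S -> a | Ka | aL | KaL; K -> d | Sa; L -> K | a | ea.
After unit-elimination: S -> a | Ka | aL | KaL; K -> d | Sa; L -> a | d | Sa | ea.
TERM: introduce A -> a, B -> e and substitute in every rule of length ≥2.
BIN: S -> KAL becomes S -> KC, C -> AL.

S -> a | AL | KA | KC; A -> a; B -> e; C -> AL; K -> d | SA; L -> a | d | BA | SA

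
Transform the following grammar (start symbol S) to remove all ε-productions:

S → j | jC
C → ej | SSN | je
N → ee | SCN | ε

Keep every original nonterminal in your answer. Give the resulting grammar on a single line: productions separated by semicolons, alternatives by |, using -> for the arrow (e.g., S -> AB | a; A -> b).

Nullable set: {N}.
C -> SSN: N nullable, giving SS | SSN.
Drop N -> ε.
N -> SCN: N nullable, giving SC | SCN.
Unchanged (no nullable symbols): S -> j; S -> jC; C -> ej; C -> je; N -> ee.

S -> j | jC; C -> SS | ej | je | SSN; N -> SC | ee | SCN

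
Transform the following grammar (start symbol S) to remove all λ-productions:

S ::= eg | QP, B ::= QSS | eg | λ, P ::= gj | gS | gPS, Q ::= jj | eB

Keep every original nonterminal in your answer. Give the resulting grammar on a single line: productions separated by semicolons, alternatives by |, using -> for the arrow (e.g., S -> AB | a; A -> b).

Nullable set: {B}.
Drop B -> λ.
Q -> eB: B nullable, giving e | eB.
Unchanged (no nullable symbols): S -> QP; S -> eg; B -> QSS; B -> eg; P -> gPS; P -> gS; P -> gj; Q -> jj.

S -> QP | eg; B -> eg | QSS; P -> gS | gj | gPS; Q -> e | eB | jj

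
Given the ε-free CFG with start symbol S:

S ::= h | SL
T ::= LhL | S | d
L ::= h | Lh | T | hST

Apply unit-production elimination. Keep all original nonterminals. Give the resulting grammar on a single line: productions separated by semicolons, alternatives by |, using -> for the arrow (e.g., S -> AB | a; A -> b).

S -> h | SL; L -> d | h | Lh | SL | LhL | hST; T -> d | h | SL | LhL

Unit productions: L->T, T->S.
Unit pairs (A ⇒* B via units): (L,S), (L,T), (T,S).
S: inherits non-unit rules of {S} → SL | h.
L: inherits non-unit rules of {L, S, T} → Lh | LhL | SL | d | h | hST.
T: inherits non-unit rules of {S, T} → LhL | SL | d | h.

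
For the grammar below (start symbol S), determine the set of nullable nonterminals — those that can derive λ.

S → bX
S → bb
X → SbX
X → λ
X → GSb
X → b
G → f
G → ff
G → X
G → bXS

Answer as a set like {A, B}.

{G, X}

Directly nullable (have an ε-rule): {X}.
G is nullable via G -> X (every symbol on the right is already known nullable).
Not nullable: S — each has a terminal in every rule's right-hand side or depends on a non-nullable symbol.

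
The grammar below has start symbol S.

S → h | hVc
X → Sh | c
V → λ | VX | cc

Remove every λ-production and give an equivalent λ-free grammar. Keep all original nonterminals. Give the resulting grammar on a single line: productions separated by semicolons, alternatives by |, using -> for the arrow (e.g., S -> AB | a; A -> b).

S -> h | hc | hVc; V -> X | VX | cc; X -> c | Sh

Nullable set: {V}.
S -> hVc: V nullable, giving hVc | hc.
Drop V -> λ.
V -> VX: V nullable, giving VX | X.
Unchanged (no nullable symbols): S -> h; V -> cc; X -> Sh; X -> c.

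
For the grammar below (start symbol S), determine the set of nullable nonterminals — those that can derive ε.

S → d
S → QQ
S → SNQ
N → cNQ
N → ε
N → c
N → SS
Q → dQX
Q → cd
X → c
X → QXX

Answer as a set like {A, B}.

Directly nullable (have an ε-rule): {N}.
Not nullable: Q, S, X — each has a terminal in every rule's right-hand side or depends on a non-nullable symbol.

{N}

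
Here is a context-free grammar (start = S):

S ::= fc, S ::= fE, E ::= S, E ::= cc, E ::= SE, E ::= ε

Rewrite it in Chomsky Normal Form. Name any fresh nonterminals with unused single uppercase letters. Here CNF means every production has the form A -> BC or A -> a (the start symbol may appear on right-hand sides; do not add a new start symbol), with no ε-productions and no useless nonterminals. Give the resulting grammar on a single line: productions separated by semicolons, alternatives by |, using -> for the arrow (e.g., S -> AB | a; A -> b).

Nullable: {E}; after ε-elimination: S -> f | fE | fc; E -> S | SE | cc.
After unit-elimination: S -> f | fE | fc; E -> f | SE | cc | fE | fc.
TERM: introduce A -> c, B -> f and substitute in every rule of length ≥2.

S -> f | BA | BE; A -> c; B -> f; E -> f | AA | BA | BE | SE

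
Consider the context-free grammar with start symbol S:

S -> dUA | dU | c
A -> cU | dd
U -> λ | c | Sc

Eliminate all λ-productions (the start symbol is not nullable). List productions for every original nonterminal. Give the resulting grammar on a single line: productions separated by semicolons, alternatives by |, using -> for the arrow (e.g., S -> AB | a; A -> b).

S -> c | d | dA | dU | dUA; A -> c | cU | dd; U -> c | Sc

Nullable set: {U}.
S -> dU: U nullable, giving d | dU.
S -> dUA: U nullable, giving dA | dUA.
A -> cU: U nullable, giving c | cU.
Drop U -> λ.
Unchanged (no nullable symbols): S -> c; A -> dd; U -> Sc; U -> c.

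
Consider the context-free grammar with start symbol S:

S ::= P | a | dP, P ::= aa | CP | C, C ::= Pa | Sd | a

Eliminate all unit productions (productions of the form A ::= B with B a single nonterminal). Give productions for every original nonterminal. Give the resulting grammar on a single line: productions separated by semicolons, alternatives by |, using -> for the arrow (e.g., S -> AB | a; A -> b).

S -> a | CP | Pa | Sd | aa | dP; C -> a | Pa | Sd; P -> a | CP | Pa | Sd | aa

Unit productions: P->C, S->P.
Unit pairs (A ⇒* B via units): (P,C), (S,C), (S,P).
S: inherits non-unit rules of {C, P, S} → CP | Pa | Sd | a | aa | dP.
C: inherits non-unit rules of {C} → Pa | Sd | a.
P: inherits non-unit rules of {C, P} → CP | Pa | Sd | a | aa.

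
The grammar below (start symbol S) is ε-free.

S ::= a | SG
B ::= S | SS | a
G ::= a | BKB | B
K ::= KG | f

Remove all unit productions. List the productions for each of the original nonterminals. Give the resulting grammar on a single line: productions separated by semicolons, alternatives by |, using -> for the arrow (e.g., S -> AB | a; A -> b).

S -> a | SG; B -> a | SG | SS; G -> a | SG | SS | BKB; K -> f | KG

Unit productions: B->S, G->B.
Unit pairs (A ⇒* B via units): (B,S), (G,B), (G,S).
S: inherits non-unit rules of {S} → SG | a.
B: inherits non-unit rules of {B, S} → SG | SS | a.
G: inherits non-unit rules of {B, G, S} → BKB | SG | SS | a.
K: inherits non-unit rules of {K} → KG | f.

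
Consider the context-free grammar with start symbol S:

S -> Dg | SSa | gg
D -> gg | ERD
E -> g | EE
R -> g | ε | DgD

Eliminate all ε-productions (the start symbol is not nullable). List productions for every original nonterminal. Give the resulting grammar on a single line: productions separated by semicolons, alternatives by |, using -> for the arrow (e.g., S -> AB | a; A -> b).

S -> Dg | gg | SSa; D -> ED | gg | ERD; E -> g | EE; R -> g | DgD

Nullable set: {R}.
D -> ERD: R nullable, giving ED | ERD.
Drop R -> ε.
Unchanged (no nullable symbols): S -> Dg; S -> SSa; S -> gg; D -> gg; E -> EE; E -> g; R -> DgD; R -> g.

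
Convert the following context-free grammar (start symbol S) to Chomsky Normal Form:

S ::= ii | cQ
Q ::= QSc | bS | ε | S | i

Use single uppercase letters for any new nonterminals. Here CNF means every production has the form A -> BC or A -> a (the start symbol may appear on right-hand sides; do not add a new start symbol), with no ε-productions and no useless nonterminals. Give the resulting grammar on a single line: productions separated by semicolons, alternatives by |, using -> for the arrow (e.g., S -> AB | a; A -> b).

S -> c | AQ | CC; A -> c; B -> b; C -> i; D -> SA; Q -> c | i | AQ | BS | CC | QD | SA

Nullable: {Q}; after ε-elimination: S -> c | cQ | ii; Q -> S | i | Sc | bS | QSc.
After unit-elimination: S -> c | cQ | ii; Q -> c | i | Sc | bS | cQ | ii | QSc.
TERM: introduce B -> b, A -> c, C -> i and substitute in every rule of length ≥2.
BIN: Q -> QSA becomes Q -> QD, D -> SA.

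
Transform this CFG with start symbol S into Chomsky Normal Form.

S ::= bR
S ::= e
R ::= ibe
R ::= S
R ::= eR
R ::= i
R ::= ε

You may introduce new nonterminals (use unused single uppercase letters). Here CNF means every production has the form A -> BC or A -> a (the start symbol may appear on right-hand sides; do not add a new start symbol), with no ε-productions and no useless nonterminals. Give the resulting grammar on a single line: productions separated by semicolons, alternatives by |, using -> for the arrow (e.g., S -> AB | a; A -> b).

Nullable: {R}; after ε-elimination: S -> b | e | bR; R -> S | e | i | eR | ibe.
After unit-elimination: S -> b | e | bR; R -> b | e | i | bR | eR | ibe.
TERM: introduce A -> b, B -> e, C -> i and substitute in every rule of length ≥2.
BIN: R -> CAB becomes R -> CD, D -> AB.

S -> b | e | AR; A -> b; B -> e; C -> i; D -> AB; R -> b | e | i | AR | BR | CD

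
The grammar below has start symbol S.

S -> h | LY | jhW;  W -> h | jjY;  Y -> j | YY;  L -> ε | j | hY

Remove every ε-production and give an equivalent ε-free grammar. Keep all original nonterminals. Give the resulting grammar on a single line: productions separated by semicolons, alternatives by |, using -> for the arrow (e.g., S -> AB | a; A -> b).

S -> Y | h | LY | jhW; L -> j | hY; W -> h | jjY; Y -> j | YY

Nullable set: {L}.
S -> LY: L nullable, giving LY | Y.
Drop L -> ε.
Unchanged (no nullable symbols): S -> h; S -> jhW; L -> hY; L -> j; W -> h; W -> jjY; Y -> YY; Y -> j.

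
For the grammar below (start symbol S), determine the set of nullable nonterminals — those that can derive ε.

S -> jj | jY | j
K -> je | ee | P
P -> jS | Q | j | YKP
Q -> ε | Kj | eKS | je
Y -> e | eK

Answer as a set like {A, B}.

{K, P, Q}

Directly nullable (have an ε-rule): {Q}.
P is nullable via P -> Q (every symbol on the right is already known nullable).
K is nullable via K -> P (every symbol on the right is already known nullable).
Not nullable: S, Y — each has a terminal in every rule's right-hand side or depends on a non-nullable symbol.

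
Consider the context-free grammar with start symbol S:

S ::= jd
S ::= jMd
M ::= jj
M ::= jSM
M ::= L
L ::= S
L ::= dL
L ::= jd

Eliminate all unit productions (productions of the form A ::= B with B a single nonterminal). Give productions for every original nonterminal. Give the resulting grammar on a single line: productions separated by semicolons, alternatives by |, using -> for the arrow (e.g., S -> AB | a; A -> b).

S -> jd | jMd; L -> dL | jd | jMd; M -> dL | jd | jj | jMd | jSM

Unit productions: L->S, M->L.
Unit pairs (A ⇒* B via units): (L,S), (M,L), (M,S).
S: inherits non-unit rules of {S} → jMd | jd.
L: inherits non-unit rules of {L, S} → dL | jMd | jd.
M: inherits non-unit rules of {L, M, S} → dL | jMd | jSM | jd | jj.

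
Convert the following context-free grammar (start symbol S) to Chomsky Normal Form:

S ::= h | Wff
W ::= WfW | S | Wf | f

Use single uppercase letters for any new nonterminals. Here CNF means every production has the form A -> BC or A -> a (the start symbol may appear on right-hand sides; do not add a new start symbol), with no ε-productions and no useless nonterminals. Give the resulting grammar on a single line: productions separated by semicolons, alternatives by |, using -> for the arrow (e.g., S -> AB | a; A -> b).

No ε-productions.
After unit-elimination: S -> h | Wff; W -> f | h | Wf | WfW | Wff.
TERM: introduce A -> f and substitute in every rule of length ≥2.
BIN: S -> WAA becomes S -> WB, B -> AA; W -> WAA becomes W -> WC, C -> AA; W -> WAW becomes W -> WD, D -> AW.

S -> h | WB; A -> f; B -> AA; C -> AA; D -> AW; W -> f | h | WA | WC | WD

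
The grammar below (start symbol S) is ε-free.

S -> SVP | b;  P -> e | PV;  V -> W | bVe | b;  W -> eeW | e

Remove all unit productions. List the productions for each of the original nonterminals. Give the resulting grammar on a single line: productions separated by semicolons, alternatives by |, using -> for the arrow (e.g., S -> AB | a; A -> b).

Unit productions: V->W.
Unit pairs (A ⇒* B via units): (V,W).
S: inherits non-unit rules of {S} → SVP | b.
P: inherits non-unit rules of {P} → PV | e.
V: inherits non-unit rules of {V, W} → b | bVe | e | eeW.
W: inherits non-unit rules of {W} → e | eeW.

S -> b | SVP; P -> e | PV; V -> b | e | bVe | eeW; W -> e | eeW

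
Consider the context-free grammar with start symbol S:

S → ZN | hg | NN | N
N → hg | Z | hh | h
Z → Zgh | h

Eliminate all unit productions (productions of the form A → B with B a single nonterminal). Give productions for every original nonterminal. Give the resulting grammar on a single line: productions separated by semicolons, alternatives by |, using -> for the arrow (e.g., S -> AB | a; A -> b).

S -> h | NN | ZN | hg | hh | Zgh; N -> h | hg | hh | Zgh; Z -> h | Zgh

Unit productions: N->Z, S->N.
Unit pairs (A ⇒* B via units): (N,Z), (S,N), (S,Z).
S: inherits non-unit rules of {N, S, Z} → NN | ZN | Zgh | h | hg | hh.
N: inherits non-unit rules of {N, Z} → Zgh | h | hg | hh.
Z: inherits non-unit rules of {Z} → Zgh | h.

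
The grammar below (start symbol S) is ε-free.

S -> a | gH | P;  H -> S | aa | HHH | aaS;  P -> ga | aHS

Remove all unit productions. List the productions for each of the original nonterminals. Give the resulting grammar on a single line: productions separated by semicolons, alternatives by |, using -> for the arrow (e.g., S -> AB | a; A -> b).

S -> a | gH | ga | aHS; H -> a | aa | gH | ga | HHH | aHS | aaS; P -> ga | aHS

Unit productions: H->S, S->P.
Unit pairs (A ⇒* B via units): (H,P), (H,S), (S,P).
S: inherits non-unit rules of {P, S} → a | aHS | gH | ga.
H: inherits non-unit rules of {H, P, S} → HHH | a | aHS | aa | aaS | gH | ga.
P: inherits non-unit rules of {P} → aHS | ga.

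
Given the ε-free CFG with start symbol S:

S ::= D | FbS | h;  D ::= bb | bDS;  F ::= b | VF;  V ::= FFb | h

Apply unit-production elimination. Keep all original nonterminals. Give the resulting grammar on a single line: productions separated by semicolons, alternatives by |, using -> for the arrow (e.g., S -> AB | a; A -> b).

S -> h | bb | FbS | bDS; D -> bb | bDS; F -> b | VF; V -> h | FFb

Unit productions: S->D.
Unit pairs (A ⇒* B via units): (S,D).
S: inherits non-unit rules of {D, S} → FbS | bDS | bb | h.
D: inherits non-unit rules of {D} → bDS | bb.
F: inherits non-unit rules of {F} → VF | b.
V: inherits non-unit rules of {V} → FFb | h.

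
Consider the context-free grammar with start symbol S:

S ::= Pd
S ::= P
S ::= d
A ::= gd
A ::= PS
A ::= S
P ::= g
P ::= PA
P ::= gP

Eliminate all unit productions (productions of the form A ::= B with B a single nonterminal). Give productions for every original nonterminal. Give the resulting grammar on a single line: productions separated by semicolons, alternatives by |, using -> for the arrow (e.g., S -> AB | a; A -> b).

S -> d | g | PA | Pd | gP; A -> d | g | PA | PS | Pd | gP | gd; P -> g | PA | gP

Unit productions: A->S, S->P.
Unit pairs (A ⇒* B via units): (A,P), (A,S), (S,P).
S: inherits non-unit rules of {P, S} → PA | Pd | d | g | gP.
A: inherits non-unit rules of {A, P, S} → PA | PS | Pd | d | g | gP | gd.
P: inherits non-unit rules of {P} → PA | g | gP.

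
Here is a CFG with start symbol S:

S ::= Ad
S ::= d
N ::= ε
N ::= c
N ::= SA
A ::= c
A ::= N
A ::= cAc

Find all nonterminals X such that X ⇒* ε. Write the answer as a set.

{A, N}

Directly nullable (have an ε-rule): {N}.
A is nullable via A -> N (every symbol on the right is already known nullable).
Not nullable: S — each has a terminal in every rule's right-hand side or depends on a non-nullable symbol.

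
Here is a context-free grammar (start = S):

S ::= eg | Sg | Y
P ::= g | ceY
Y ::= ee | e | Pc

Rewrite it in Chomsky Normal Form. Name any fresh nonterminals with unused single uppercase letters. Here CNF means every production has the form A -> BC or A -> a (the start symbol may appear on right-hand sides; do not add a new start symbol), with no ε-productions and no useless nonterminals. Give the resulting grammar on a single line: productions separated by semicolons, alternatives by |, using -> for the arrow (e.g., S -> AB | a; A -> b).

No ε-productions.
After unit-elimination: S -> e | Pc | Sg | ee | eg; P -> g | ceY; Y -> e | Pc | ee.
TERM: introduce A -> c, B -> e, C -> g and substitute in every rule of length ≥2.
BIN: P -> ABY becomes P -> AD, D -> BY.

S -> e | BB | BC | PA | SC; A -> c; B -> e; C -> g; D -> BY; P -> g | AD; Y -> e | BB | PA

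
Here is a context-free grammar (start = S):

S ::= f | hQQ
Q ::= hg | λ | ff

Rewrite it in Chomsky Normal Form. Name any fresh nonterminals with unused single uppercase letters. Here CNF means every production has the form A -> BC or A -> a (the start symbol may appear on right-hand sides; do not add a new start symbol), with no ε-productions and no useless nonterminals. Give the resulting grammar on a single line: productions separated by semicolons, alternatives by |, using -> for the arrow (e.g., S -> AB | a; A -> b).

S -> f | h | BD | BQ; A -> f; B -> h; C -> g; D -> QQ; Q -> AA | BC

Nullable: {Q}; after ε-elimination: S -> f | h | hQ | hQQ; Q -> ff | hg.
No unit productions to eliminate.
TERM: introduce A -> f, C -> g, B -> h and substitute in every rule of length ≥2.
BIN: S -> BQQ becomes S -> BD, D -> QQ.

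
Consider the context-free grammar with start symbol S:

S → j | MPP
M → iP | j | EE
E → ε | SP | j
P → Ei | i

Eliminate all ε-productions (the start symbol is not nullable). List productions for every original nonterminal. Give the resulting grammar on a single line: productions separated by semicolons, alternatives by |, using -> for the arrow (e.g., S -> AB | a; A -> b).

S -> j | PP | MPP; E -> j | SP; M -> E | j | EE | iP; P -> i | Ei

Nullable set: {E, M}.
S -> MPP: M nullable, giving MPP | PP.
Drop E -> ε.
M -> EE: E, E nullable, giving E | EE.
P -> Ei: E nullable, giving Ei | i.
Unchanged (no nullable symbols): S -> j; E -> SP; E -> j; M -> iP; M -> j; P -> i.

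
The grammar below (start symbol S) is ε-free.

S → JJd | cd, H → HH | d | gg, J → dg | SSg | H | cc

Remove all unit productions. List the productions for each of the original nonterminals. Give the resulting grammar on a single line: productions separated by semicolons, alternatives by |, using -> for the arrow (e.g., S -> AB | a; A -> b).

Unit productions: J->H.
Unit pairs (A ⇒* B via units): (J,H).
S: inherits non-unit rules of {S} → JJd | cd.
H: inherits non-unit rules of {H} → HH | d | gg.
J: inherits non-unit rules of {H, J} → HH | SSg | cc | d | dg | gg.

S -> cd | JJd; H -> d | HH | gg; J -> d | HH | cc | dg | gg | SSg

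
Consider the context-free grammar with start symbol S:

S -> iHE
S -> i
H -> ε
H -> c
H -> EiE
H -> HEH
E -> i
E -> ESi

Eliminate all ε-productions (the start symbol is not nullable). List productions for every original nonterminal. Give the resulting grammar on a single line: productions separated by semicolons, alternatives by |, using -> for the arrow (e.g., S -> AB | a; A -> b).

S -> i | iE | iHE; E -> i | ESi; H -> E | c | EH | HE | EiE | HEH

Nullable set: {H}.
S -> iHE: H nullable, giving iE | iHE.
Drop H -> ε.
H -> HEH: H, H nullable, giving E | EH | HE | HEH.
Unchanged (no nullable symbols): S -> i; E -> ESi; E -> i; H -> EiE; H -> c.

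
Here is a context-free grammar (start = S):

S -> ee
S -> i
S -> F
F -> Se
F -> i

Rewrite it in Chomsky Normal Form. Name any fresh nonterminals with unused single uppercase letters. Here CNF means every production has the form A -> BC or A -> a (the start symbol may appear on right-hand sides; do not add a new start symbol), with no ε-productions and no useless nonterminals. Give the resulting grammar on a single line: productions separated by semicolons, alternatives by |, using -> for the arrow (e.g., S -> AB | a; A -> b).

No ε-productions.
After unit-elimination: S -> i | Se | ee; F -> i | Se.
TERM: introduce A -> e and substitute in every rule of length ≥2.
Drop unreachable/unproductive: F.

S -> i | AA | SA; A -> e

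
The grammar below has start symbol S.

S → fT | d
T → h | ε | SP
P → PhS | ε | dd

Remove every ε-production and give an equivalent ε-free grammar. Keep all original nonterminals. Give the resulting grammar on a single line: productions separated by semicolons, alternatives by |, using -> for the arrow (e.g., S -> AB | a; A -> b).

Nullable set: {P, T}.
S -> fT: T nullable, giving f | fT.
Drop P -> ε.
P -> PhS: P nullable, giving PhS | hS.
Drop T -> ε.
T -> SP: P nullable, giving S | SP.
Unchanged (no nullable symbols): S -> d; P -> dd; T -> h.

S -> d | f | fT; P -> dd | hS | PhS; T -> S | h | SP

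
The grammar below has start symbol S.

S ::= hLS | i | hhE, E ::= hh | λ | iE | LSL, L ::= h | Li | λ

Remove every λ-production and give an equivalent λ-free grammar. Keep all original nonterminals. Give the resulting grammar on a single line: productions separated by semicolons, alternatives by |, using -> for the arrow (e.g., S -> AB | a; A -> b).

S -> i | hS | hh | hLS | hhE; E -> S | i | LS | SL | hh | iE | LSL; L -> h | i | Li

Nullable set: {E, L}.
S -> hLS: L nullable, giving hLS | hS.
S -> hhE: E nullable, giving hh | hhE.
Drop E -> λ.
E -> LSL: L, L nullable, giving LS | LSL | S | SL.
E -> iE: E nullable, giving i | iE.
Drop L -> λ.
L -> Li: L nullable, giving Li | i.
Unchanged (no nullable symbols): S -> i; E -> hh; L -> h.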